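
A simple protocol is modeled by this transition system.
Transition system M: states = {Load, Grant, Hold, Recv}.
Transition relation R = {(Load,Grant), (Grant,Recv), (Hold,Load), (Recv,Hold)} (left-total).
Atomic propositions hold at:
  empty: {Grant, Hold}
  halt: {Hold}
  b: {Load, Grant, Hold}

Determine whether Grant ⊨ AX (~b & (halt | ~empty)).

Yes

Sat(~b) = {Recv}
Sat(~empty) = {Load, Recv}
Sat(halt | ~empty) = {Load, Hold, Recv}
Sat(~b & (halt | ~empty)) = {Recv}
Sat(AX (~b & (halt | ~empty))) = {s : every successor in {Recv}} = {Grant}
Grant ∈ Sat(AX (~b & (halt | ~empty))) = {Grant}, so the formula holds at Grant.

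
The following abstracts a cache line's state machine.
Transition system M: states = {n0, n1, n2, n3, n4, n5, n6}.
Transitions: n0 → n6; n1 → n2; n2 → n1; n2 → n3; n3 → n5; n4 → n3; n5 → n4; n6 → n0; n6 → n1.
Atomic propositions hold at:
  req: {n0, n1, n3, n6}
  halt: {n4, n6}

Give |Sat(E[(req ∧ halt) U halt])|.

Sat(req ∧ halt) = {n6}
E[(req ∧ halt) U halt]: least fixpoint, start Z0 = Sat(halt) = {n4, n6}, add states in Sat(req ∧ halt) with some successor in Z. Already a fixed point.
Sat(E[(req ∧ halt) U halt]) = {n4, n6}
|Sat(E[(req ∧ halt) U halt])| = |{n4, n6}| = 2.

2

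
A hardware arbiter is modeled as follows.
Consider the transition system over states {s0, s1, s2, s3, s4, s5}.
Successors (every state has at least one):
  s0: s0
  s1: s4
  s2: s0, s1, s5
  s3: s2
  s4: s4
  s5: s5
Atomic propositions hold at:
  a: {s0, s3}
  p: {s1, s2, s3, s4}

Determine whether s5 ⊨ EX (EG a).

EG a: greatest fixpoint, start Z0 = {s0, s3}, keep only states in Sat with some successor in Z. Z1 = {s0}; fixed.
Sat(EG a) = {s0}
Sat(EX (EG a)) = {s : some successor in {s0}} = {s0, s2}
s5 ∉ Sat(EX (EG a)) = {s0, s2}, so the formula does not hold at s5.

No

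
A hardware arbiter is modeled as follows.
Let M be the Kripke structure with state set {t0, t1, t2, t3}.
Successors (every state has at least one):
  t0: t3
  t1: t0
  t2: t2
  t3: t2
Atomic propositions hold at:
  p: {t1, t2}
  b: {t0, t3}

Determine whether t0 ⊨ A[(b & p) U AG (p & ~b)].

No

Sat(b & p) = ∅
Sat(~b) = {t1, t2}
Sat(p & ~b) = {t1, t2}
AG (p & ~b): greatest fixpoint, start Z0 = {t1, t2}, keep only states in Sat with every successor in Z. Z1 = {t2}; fixed.
Sat(AG (p & ~b)) = {t2}
A[(b & p) U AG (p & ~b)]: least fixpoint, start Z0 = Sat(AG (p & ~b)) = {t2}, add states in Sat(b & p) with every successor in Z. Already a fixed point.
Sat(A[(b & p) U AG (p & ~b)]) = {t2}
t0 ∉ Sat(A[(b & p) U AG (p & ~b)]) = {t2}, so the formula does not hold at t0.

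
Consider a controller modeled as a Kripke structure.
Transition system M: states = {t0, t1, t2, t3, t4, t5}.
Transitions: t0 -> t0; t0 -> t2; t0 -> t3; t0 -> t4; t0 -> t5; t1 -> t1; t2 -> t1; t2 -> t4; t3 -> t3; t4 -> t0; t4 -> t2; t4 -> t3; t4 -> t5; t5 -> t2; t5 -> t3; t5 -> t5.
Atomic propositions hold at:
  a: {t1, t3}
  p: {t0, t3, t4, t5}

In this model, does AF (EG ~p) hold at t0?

Sat(~p) = {t1, t2}
EG ~p: greatest fixpoint, start Z0 = {t1, t2}, keep only states in Sat with some successor in Z. Already a fixed point.
Sat(EG ~p) = {t1, t2}
AF (EG ~p): least fixpoint, start Z0 = {t1, t2}, add states with every successor in Z. Already a fixed point.
Sat(AF (EG ~p)) = {t1, t2}
t0 ∉ Sat(AF (EG ~p)) = {t1, t2}, so the formula does not hold at t0.

No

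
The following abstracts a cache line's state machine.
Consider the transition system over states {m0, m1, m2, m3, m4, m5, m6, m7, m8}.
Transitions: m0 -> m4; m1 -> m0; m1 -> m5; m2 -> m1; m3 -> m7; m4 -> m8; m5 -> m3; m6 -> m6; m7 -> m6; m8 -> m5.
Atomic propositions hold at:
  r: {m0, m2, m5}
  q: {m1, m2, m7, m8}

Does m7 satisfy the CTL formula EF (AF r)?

AF r: least fixpoint, start Z0 = {m0, m2, m5}, add states with every successor in Z. Z1 = {m0, m1, m2, m5, m8}; Z2 = {m0, m1, m2, m4, m5, m8}; fixed.
Sat(AF r) = {m0, m1, m2, m4, m5, m8}
EF (AF r): least fixpoint, start Z0 = {m0, m1, m2, m4, m5, m8}, add states with some successor in Z. Already a fixed point.
Sat(EF (AF r)) = {m0, m1, m2, m4, m5, m8}
m7 ∉ Sat(EF (AF r)) = {m0, m1, m2, m4, m5, m8}, so the formula does not hold at m7.

No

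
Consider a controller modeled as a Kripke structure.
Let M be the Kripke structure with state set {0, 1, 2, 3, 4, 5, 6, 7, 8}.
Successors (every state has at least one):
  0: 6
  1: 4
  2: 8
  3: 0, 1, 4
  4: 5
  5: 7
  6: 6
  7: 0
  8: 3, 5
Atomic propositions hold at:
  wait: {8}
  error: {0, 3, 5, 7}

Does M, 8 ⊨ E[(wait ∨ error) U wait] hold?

Yes

Sat(wait ∨ error) = {0, 3, 5, 7, 8}
E[(wait ∨ error) U wait]: least fixpoint, start Z0 = Sat(wait) = {8}, add states in Sat(wait ∨ error) with some successor in Z. Already a fixed point.
Sat(E[(wait ∨ error) U wait]) = {8}
8 ∈ Sat(E[(wait ∨ error) U wait]) = {8}, so the formula holds at 8.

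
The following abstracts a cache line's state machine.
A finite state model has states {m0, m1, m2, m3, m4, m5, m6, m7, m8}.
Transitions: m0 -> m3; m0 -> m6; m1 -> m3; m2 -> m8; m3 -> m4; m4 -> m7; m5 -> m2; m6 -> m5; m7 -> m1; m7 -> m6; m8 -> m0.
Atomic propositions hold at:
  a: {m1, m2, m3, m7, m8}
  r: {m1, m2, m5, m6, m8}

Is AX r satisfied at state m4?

Sat(AX r) = {s : every successor in {m1, m2, m5, m6, m8}} = {m2, m5, m6, m7}
m4 ∉ Sat(AX r) = {m2, m5, m6, m7}, so the formula does not hold at m4.

No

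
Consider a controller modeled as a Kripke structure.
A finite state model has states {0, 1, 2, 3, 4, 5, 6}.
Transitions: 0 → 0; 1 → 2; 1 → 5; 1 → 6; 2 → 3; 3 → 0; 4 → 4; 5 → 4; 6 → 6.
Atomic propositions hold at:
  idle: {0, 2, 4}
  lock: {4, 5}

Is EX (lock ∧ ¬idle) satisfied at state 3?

Sat(¬idle) = {1, 3, 5, 6}
Sat(lock ∧ ¬idle) = {5}
Sat(EX (lock ∧ ¬idle)) = {s : some successor in {5}} = {1}
3 ∉ Sat(EX (lock ∧ ¬idle)) = {1}, so the formula does not hold at 3.

No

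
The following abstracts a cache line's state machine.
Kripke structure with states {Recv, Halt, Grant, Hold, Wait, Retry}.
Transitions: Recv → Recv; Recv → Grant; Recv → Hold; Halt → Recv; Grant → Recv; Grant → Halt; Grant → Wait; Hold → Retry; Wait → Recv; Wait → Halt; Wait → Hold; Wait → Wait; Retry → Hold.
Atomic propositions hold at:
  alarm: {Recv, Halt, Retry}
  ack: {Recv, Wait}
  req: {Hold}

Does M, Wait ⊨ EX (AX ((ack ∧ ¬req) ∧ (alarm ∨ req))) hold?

Yes

Sat(¬req) = {Recv, Halt, Grant, Wait, Retry}
Sat(ack ∧ ¬req) = {Recv, Wait}
Sat(alarm ∨ req) = {Recv, Halt, Hold, Retry}
Sat((ack ∧ ¬req) ∧ (alarm ∨ req)) = {Recv}
Sat(AX ((ack ∧ ¬req) ∧ (alarm ∨ req))) = {s : every successor in {Recv}} = {Halt}
Sat(EX (AX ((ack ∧ ¬req) ∧ (alarm ∨ req)))) = {s : some successor in {Halt}} = {Grant, Wait}
Wait ∈ Sat(EX (AX ((ack ∧ ¬req) ∧ (alarm ∨ req)))) = {Grant, Wait}, so the formula holds at Wait.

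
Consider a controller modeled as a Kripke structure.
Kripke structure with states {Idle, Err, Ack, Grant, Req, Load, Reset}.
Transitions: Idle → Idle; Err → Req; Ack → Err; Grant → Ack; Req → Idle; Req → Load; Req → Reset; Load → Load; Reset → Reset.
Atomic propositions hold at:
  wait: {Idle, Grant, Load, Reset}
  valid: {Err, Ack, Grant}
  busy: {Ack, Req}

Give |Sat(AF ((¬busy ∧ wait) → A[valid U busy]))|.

Sat(¬busy) = {Idle, Err, Grant, Load, Reset}
Sat(¬busy ∧ wait) = {Idle, Grant, Load, Reset}
A[valid U busy]: least fixpoint, start Z0 = Sat(busy) = {Ack, Req}, add states in Sat(valid) with every successor in Z. Z1 = {Err, Ack, Grant, Req}; fixed.
Sat(A[valid U busy]) = {Err, Ack, Grant, Req}
Sat((¬busy ∧ wait) → A[valid U busy]) = {Err, Ack, Grant, Req}
AF ((¬busy ∧ wait) → A[valid U busy]): least fixpoint, start Z0 = {Err, Ack, Grant, Req}, add states with every successor in Z. Already a fixed point.
Sat(AF ((¬busy ∧ wait) → A[valid U busy])) = {Err, Ack, Grant, Req}
|Sat(AF ((¬busy ∧ wait) → A[valid U busy]))| = |{Err, Ack, Grant, Req}| = 4.

4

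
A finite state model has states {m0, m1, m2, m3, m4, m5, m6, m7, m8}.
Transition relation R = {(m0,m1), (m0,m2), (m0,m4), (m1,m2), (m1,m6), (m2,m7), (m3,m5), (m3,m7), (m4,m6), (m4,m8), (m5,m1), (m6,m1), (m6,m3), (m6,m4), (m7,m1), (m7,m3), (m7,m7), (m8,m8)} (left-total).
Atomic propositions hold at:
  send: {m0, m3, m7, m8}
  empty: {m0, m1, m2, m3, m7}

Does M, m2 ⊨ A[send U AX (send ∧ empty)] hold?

Yes

Sat(send ∧ empty) = {m0, m3, m7}
Sat(AX (send ∧ empty)) = {s : every successor in {m0, m3, m7}} = {m2}
A[send U AX (send ∧ empty)]: least fixpoint, start Z0 = Sat(AX (send ∧ empty)) = {m2}, add states in Sat(send) with every successor in Z. Already a fixed point.
Sat(A[send U AX (send ∧ empty)]) = {m2}
m2 ∈ Sat(A[send U AX (send ∧ empty)]) = {m2}, so the formula holds at m2.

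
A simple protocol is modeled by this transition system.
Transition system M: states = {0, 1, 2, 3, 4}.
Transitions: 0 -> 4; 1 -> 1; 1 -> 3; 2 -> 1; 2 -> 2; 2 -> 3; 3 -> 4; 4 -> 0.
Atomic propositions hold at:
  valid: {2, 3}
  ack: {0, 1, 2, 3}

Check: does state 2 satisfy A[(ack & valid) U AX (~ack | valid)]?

Sat(ack & valid) = {2, 3}
Sat(~ack) = {4}
Sat(~ack | valid) = {2, 3, 4}
Sat(AX (~ack | valid)) = {s : every successor in {2, 3, 4}} = {0, 3}
A[(ack & valid) U AX (~ack | valid)]: least fixpoint, start Z0 = Sat(AX (~ack | valid)) = {0, 3}, add states in Sat(ack & valid) with every successor in Z. Already a fixed point.
Sat(A[(ack & valid) U AX (~ack | valid)]) = {0, 3}
2 ∉ Sat(A[(ack & valid) U AX (~ack | valid)]) = {0, 3}, so the formula does not hold at 2.

No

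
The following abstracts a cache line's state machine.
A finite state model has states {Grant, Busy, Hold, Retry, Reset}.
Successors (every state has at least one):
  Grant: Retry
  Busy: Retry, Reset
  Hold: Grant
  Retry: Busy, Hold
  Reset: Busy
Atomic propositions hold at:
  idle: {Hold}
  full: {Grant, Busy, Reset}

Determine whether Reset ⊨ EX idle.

Sat(EX idle) = {s : some successor in {Hold}} = {Retry}
Reset ∉ Sat(EX idle) = {Retry}, so the formula does not hold at Reset.

No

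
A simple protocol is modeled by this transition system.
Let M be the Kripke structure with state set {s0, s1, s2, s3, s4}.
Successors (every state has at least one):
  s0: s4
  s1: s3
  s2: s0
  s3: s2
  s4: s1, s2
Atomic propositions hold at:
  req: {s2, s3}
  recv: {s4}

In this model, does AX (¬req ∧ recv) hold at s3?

Sat(¬req) = {s0, s1, s4}
Sat(¬req ∧ recv) = {s4}
Sat(AX (¬req ∧ recv)) = {s : every successor in {s4}} = {s0}
s3 ∉ Sat(AX (¬req ∧ recv)) = {s0}, so the formula does not hold at s3.

No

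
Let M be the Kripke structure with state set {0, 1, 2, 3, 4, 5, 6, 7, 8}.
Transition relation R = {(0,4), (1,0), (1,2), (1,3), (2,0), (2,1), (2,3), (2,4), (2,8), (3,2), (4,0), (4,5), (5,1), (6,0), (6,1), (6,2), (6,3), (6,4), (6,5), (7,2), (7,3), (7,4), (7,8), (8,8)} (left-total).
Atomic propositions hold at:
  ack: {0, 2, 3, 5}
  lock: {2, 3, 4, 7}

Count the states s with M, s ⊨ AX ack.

3

Sat(AX ack) = {s : every successor in {0, 2, 3, 5}} = {1, 3, 4}
|Sat(AX ack)| = |{1, 3, 4}| = 3.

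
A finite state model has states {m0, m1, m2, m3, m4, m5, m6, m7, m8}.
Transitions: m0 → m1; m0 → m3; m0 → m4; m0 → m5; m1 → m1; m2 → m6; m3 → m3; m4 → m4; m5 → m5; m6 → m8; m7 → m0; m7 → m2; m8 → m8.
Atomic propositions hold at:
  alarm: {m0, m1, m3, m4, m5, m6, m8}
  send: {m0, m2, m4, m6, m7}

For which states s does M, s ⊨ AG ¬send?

{m1, m3, m5, m8}

Sat(¬send) = {m1, m3, m5, m8}
AG ¬send: greatest fixpoint, start Z0 = {m1, m3, m5, m8}, keep only states in Sat with every successor in Z. Already a fixed point.
Sat(AG ¬send) = {m1, m3, m5, m8}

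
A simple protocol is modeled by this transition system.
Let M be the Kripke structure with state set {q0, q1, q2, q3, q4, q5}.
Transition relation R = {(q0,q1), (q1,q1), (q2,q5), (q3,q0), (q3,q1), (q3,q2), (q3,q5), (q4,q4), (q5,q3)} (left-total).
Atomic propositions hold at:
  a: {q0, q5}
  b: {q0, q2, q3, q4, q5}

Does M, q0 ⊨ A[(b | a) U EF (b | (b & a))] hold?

Sat(b | a) = {q0, q2, q3, q4, q5}
Sat(b & a) = {q0, q5}
Sat(b | (b & a)) = {q0, q2, q3, q4, q5}
EF (b | (b & a)): least fixpoint, start Z0 = {q0, q2, q3, q4, q5}, add states with some successor in Z. Already a fixed point.
Sat(EF (b | (b & a))) = {q0, q2, q3, q4, q5}
A[(b | a) U EF (b | (b & a))]: least fixpoint, start Z0 = Sat(EF (b | (b & a))) = {q0, q2, q3, q4, q5}, add states in Sat(b | a) with every successor in Z. Already a fixed point.
Sat(A[(b | a) U EF (b | (b & a))]) = {q0, q2, q3, q4, q5}
q0 ∈ Sat(A[(b | a) U EF (b | (b & a))]) = {q0, q2, q3, q4, q5}, so the formula holds at q0.

Yes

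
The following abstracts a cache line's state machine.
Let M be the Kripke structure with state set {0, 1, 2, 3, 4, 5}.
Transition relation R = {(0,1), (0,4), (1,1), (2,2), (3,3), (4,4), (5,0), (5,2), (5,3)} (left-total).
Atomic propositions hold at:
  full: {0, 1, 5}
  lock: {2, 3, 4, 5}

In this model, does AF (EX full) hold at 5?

Sat(EX full) = {s : some successor in {0, 1, 5}} = {0, 1, 5}
AF (EX full): least fixpoint, start Z0 = {0, 1, 5}, add states with every successor in Z. Already a fixed point.
Sat(AF (EX full)) = {0, 1, 5}
5 ∈ Sat(AF (EX full)) = {0, 1, 5}, so the formula holds at 5.

Yes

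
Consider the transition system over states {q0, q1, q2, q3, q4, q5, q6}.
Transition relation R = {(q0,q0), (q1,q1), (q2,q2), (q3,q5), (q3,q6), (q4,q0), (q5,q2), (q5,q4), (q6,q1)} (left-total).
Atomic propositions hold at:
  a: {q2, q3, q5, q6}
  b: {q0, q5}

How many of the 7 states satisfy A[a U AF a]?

4

AF a: least fixpoint, start Z0 = {q2, q3, q5, q6}, add states with every successor in Z. Already a fixed point.
Sat(AF a) = {q2, q3, q5, q6}
A[a U AF a]: least fixpoint, start Z0 = Sat(AF a) = {q2, q3, q5, q6}, add states in Sat(a) with every successor in Z. Already a fixed point.
Sat(A[a U AF a]) = {q2, q3, q5, q6}
|Sat(A[a U AF a])| = |{q2, q3, q5, q6}| = 4.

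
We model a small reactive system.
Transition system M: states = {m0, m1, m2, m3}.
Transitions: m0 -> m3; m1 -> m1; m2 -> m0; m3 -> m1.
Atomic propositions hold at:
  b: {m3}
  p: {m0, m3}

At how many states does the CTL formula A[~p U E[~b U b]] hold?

3

Sat(~p) = {m1, m2}
Sat(~b) = {m0, m1, m2}
E[~b U b]: least fixpoint, start Z0 = Sat(b) = {m3}, add states in Sat(~b) with some successor in Z. Z1 = {m0, m3}; Z2 = {m0, m2, m3}; fixed.
Sat(E[~b U b]) = {m0, m2, m3}
A[~p U E[~b U b]]: least fixpoint, start Z0 = Sat(E[~b U b]) = {m0, m2, m3}, add states in Sat(~p) with every successor in Z. Already a fixed point.
Sat(A[~p U E[~b U b]]) = {m0, m2, m3}
|Sat(A[~p U E[~b U b]])| = |{m0, m2, m3}| = 3.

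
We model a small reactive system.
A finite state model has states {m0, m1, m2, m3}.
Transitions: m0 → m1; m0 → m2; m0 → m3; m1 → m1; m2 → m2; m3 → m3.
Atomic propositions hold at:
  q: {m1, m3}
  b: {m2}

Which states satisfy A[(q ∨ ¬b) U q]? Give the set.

{m1, m3}

Sat(¬b) = {m0, m1, m3}
Sat(q ∨ ¬b) = {m0, m1, m3}
A[(q ∨ ¬b) U q]: least fixpoint, start Z0 = Sat(q) = {m1, m3}, add states in Sat(q ∨ ¬b) with every successor in Z. Already a fixed point.
Sat(A[(q ∨ ¬b) U q]) = {m1, m3}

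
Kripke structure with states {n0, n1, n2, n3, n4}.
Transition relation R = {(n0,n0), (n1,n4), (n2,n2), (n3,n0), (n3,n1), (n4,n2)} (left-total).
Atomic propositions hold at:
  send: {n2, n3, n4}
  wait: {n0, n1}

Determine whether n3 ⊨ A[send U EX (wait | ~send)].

Sat(~send) = {n0, n1}
Sat(wait | ~send) = {n0, n1}
Sat(EX (wait | ~send)) = {s : some successor in {n0, n1}} = {n0, n3}
A[send U EX (wait | ~send)]: least fixpoint, start Z0 = Sat(EX (wait | ~send)) = {n0, n3}, add states in Sat(send) with every successor in Z. Already a fixed point.
Sat(A[send U EX (wait | ~send)]) = {n0, n3}
n3 ∈ Sat(A[send U EX (wait | ~send)]) = {n0, n3}, so the formula holds at n3.

Yes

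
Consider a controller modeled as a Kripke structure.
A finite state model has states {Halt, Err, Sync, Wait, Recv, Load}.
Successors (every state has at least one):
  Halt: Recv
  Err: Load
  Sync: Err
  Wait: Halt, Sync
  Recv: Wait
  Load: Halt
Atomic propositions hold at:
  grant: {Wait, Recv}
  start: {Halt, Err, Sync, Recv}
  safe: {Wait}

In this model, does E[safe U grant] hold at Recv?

E[safe U grant]: least fixpoint, start Z0 = Sat(grant) = {Wait, Recv}, add states in Sat(safe) with some successor in Z. Already a fixed point.
Sat(E[safe U grant]) = {Wait, Recv}
Recv ∈ Sat(E[safe U grant]) = {Wait, Recv}, so the formula holds at Recv.

Yes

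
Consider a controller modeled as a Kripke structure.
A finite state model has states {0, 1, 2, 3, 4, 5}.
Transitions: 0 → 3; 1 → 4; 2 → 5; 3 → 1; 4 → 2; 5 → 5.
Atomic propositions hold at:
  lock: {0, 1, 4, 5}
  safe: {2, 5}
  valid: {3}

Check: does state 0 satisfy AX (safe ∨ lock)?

No

Sat(safe ∨ lock) = {0, 1, 2, 4, 5}
Sat(AX (safe ∨ lock)) = {s : every successor in {0, 1, 2, 4, 5}} = {1, 2, 3, 4, 5}
0 ∉ Sat(AX (safe ∨ lock)) = {1, 2, 3, 4, 5}, so the formula does not hold at 0.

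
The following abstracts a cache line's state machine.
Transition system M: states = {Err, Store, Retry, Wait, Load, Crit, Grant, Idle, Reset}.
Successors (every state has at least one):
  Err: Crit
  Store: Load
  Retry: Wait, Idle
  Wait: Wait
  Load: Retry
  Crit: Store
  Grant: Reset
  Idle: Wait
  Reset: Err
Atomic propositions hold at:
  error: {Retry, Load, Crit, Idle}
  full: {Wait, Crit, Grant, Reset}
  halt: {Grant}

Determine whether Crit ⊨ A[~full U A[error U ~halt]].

Yes

Sat(~full) = {Err, Store, Retry, Load, Idle}
Sat(~halt) = {Err, Store, Retry, Wait, Load, Crit, Idle, Reset}
A[error U ~halt]: least fixpoint, start Z0 = Sat(~halt) = {Err, Store, Retry, Wait, Load, Crit, Idle, Reset}, add states in Sat(error) with every successor in Z. Already a fixed point.
Sat(A[error U ~halt]) = {Err, Store, Retry, Wait, Load, Crit, Idle, Reset}
A[~full U A[error U ~halt]]: least fixpoint, start Z0 = Sat(A[error U ~halt]) = {Err, Store, Retry, Wait, Load, Crit, Idle, Reset}, add states in Sat(~full) with every successor in Z. Already a fixed point.
Sat(A[~full U A[error U ~halt]]) = {Err, Store, Retry, Wait, Load, Crit, Idle, Reset}
Crit ∈ Sat(A[~full U A[error U ~halt]]) = {Err, Store, Retry, Wait, Load, Crit, Idle, Reset}, so the formula holds at Crit.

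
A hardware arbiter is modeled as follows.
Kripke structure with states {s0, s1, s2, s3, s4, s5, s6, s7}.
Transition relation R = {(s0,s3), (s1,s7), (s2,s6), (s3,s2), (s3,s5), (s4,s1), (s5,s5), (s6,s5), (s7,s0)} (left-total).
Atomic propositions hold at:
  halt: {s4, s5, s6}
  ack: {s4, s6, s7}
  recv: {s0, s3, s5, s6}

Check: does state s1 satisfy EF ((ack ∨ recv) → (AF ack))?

Sat(ack ∨ recv) = {s0, s3, s4, s5, s6, s7}
AF ack: least fixpoint, start Z0 = {s4, s6, s7}, add states with every successor in Z. Z1 = {s1, s2, s4, s6, s7}; fixed.
Sat(AF ack) = {s1, s2, s4, s6, s7}
Sat((ack ∨ recv) → (AF ack)) = {s1, s2, s4, s6, s7}
EF ((ack ∨ recv) → (AF ack)): least fixpoint, start Z0 = {s1, s2, s4, s6, s7}, add states with some successor in Z. Z1 = {s1, s2, s3, s4, s6, s7}; Z2 = {s0, s1, s2, s3, s4, s6, s7}; fixed.
Sat(EF ((ack ∨ recv) → (AF ack))) = {s0, s1, s2, s3, s4, s6, s7}
s1 ∈ Sat(EF ((ack ∨ recv) → (AF ack))) = {s0, s1, s2, s3, s4, s6, s7}, so the formula holds at s1.

Yes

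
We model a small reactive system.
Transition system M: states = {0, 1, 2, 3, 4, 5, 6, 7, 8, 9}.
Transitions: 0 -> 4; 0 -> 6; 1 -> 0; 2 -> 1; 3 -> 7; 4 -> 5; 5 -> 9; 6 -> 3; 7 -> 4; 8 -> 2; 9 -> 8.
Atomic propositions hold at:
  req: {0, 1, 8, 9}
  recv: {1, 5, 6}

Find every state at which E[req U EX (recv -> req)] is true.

{0, 1, 2, 3, 5, 6, 7, 8, 9}

Sat(recv -> req) = {0, 1, 2, 3, 4, 7, 8, 9}
Sat(EX (recv -> req)) = {s : some successor in {0, 1, 2, 3, 4, 7, 8, 9}} = {0, 1, 2, 3, 5, 6, 7, 8, 9}
E[req U EX (recv -> req)]: least fixpoint, start Z0 = Sat(EX (recv -> req)) = {0, 1, 2, 3, 5, 6, 7, 8, 9}, add states in Sat(req) with some successor in Z. Already a fixed point.
Sat(E[req U EX (recv -> req)]) = {0, 1, 2, 3, 5, 6, 7, 8, 9}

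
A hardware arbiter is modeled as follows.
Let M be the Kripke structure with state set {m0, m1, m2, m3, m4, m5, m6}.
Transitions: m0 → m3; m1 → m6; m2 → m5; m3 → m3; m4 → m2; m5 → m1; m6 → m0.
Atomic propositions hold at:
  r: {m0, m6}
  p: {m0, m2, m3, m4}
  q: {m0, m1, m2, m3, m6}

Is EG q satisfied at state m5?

No

EG q: greatest fixpoint, start Z0 = {m0, m1, m2, m3, m6}, keep only states in Sat with some successor in Z. Z1 = {m0, m1, m3, m6}; fixed.
Sat(EG q) = {m0, m1, m3, m6}
m5 ∉ Sat(EG q) = {m0, m1, m3, m6}, so the formula does not hold at m5.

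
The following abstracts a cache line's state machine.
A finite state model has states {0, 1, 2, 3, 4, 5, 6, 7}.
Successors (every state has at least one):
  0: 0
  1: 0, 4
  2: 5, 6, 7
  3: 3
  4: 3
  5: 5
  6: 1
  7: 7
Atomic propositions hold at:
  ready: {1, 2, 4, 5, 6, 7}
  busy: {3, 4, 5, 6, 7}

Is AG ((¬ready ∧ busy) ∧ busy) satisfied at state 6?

No

Sat(¬ready) = {0, 3}
Sat(¬ready ∧ busy) = {3}
Sat((¬ready ∧ busy) ∧ busy) = {3}
AG ((¬ready ∧ busy) ∧ busy): greatest fixpoint, start Z0 = {3}, keep only states in Sat with every successor in Z. Already a fixed point.
Sat(AG ((¬ready ∧ busy) ∧ busy)) = {3}
6 ∉ Sat(AG ((¬ready ∧ busy) ∧ busy)) = {3}, so the formula does not hold at 6.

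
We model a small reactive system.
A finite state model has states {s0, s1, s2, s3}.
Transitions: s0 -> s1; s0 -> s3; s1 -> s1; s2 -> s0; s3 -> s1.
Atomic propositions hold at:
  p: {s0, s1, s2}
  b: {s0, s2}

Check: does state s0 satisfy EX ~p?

Sat(~p) = {s3}
Sat(EX ~p) = {s : some successor in {s3}} = {s0}
s0 ∈ Sat(EX ~p) = {s0}, so the formula holds at s0.

Yes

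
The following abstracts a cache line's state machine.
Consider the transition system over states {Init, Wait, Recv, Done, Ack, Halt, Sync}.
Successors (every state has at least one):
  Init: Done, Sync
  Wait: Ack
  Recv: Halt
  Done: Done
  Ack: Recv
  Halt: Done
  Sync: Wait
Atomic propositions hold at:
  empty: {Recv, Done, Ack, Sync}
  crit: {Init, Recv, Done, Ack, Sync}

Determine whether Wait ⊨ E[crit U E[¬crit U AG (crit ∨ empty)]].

No

Sat(¬crit) = {Wait, Halt}
Sat(crit ∨ empty) = {Init, Recv, Done, Ack, Sync}
AG (crit ∨ empty): greatest fixpoint, start Z0 = {Init, Recv, Done, Ack, Sync}, keep only states in Sat with every successor in Z. Z1 = {Init, Done, Ack}; Z2 = {Done}; fixed.
Sat(AG (crit ∨ empty)) = {Done}
E[¬crit U AG (crit ∨ empty)]: least fixpoint, start Z0 = Sat(AG (crit ∨ empty)) = {Done}, add states in Sat(¬crit) with some successor in Z. Z1 = {Done, Halt}; fixed.
Sat(E[¬crit U AG (crit ∨ empty)]) = {Done, Halt}
E[crit U E[¬crit U AG (crit ∨ empty)]]: least fixpoint, start Z0 = Sat(E[¬crit U AG (crit ∨ empty)]) = {Done, Halt}, add states in Sat(crit) with some successor in Z. Z1 = {Init, Recv, Done, Halt}; Z2 = {Init, Recv, Done, Ack, Halt}; fixed.
Sat(E[crit U E[¬crit U AG (crit ∨ empty)]]) = {Init, Recv, Done, Ack, Halt}
Wait ∉ Sat(E[crit U E[¬crit U AG (crit ∨ empty)]]) = {Init, Recv, Done, Ack, Halt}, so the formula does not hold at Wait.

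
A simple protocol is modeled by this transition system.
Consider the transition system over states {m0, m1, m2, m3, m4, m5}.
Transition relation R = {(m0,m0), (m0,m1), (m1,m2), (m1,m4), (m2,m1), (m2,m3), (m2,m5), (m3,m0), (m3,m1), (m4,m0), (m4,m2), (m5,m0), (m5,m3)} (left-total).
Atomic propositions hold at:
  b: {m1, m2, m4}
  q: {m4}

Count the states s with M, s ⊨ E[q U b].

3

E[q U b]: least fixpoint, start Z0 = Sat(b) = {m1, m2, m4}, add states in Sat(q) with some successor in Z. Already a fixed point.
Sat(E[q U b]) = {m1, m2, m4}
|Sat(E[q U b])| = |{m1, m2, m4}| = 3.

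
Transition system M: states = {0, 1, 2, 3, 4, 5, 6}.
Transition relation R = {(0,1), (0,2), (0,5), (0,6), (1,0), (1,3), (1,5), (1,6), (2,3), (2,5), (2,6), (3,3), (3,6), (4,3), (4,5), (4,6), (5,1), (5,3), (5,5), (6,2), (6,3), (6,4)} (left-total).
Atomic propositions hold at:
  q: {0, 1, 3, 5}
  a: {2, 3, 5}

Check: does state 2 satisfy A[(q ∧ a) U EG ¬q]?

Sat(q ∧ a) = {3, 5}
Sat(¬q) = {2, 4, 6}
EG ¬q: greatest fixpoint, start Z0 = {2, 4, 6}, keep only states in Sat with some successor in Z. Already a fixed point.
Sat(EG ¬q) = {2, 4, 6}
A[(q ∧ a) U EG ¬q]: least fixpoint, start Z0 = Sat(EG ¬q) = {2, 4, 6}, add states in Sat(q ∧ a) with every successor in Z. Already a fixed point.
Sat(A[(q ∧ a) U EG ¬q]) = {2, 4, 6}
2 ∈ Sat(A[(q ∧ a) U EG ¬q]) = {2, 4, 6}, so the formula holds at 2.

Yes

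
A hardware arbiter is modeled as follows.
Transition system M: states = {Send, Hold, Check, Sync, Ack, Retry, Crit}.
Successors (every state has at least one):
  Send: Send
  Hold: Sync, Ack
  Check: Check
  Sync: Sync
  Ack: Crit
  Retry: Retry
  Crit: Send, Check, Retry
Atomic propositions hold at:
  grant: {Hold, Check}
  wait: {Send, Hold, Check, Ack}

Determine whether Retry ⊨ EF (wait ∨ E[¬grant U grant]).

No

Sat(¬grant) = {Send, Sync, Ack, Retry, Crit}
E[¬grant U grant]: least fixpoint, start Z0 = Sat(grant) = {Hold, Check}, add states in Sat(¬grant) with some successor in Z. Z1 = {Hold, Check, Crit}; Z2 = {Hold, Check, Ack, Crit}; fixed.
Sat(E[¬grant U grant]) = {Hold, Check, Ack, Crit}
Sat(wait ∨ E[¬grant U grant]) = {Send, Hold, Check, Ack, Crit}
EF (wait ∨ E[¬grant U grant]): least fixpoint, start Z0 = {Send, Hold, Check, Ack, Crit}, add states with some successor in Z. Already a fixed point.
Sat(EF (wait ∨ E[¬grant U grant])) = {Send, Hold, Check, Ack, Crit}
Retry ∉ Sat(EF (wait ∨ E[¬grant U grant])) = {Send, Hold, Check, Ack, Crit}, so the formula does not hold at Retry.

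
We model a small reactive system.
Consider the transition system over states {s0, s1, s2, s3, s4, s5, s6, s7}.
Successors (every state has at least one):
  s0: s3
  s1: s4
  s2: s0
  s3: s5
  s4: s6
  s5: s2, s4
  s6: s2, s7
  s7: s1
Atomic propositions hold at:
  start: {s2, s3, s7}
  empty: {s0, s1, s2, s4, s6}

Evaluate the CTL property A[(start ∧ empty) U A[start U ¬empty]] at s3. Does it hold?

Sat(start ∧ empty) = {s2}
Sat(¬empty) = {s3, s5, s7}
A[start U ¬empty]: least fixpoint, start Z0 = Sat(¬empty) = {s3, s5, s7}, add states in Sat(start) with every successor in Z. Already a fixed point.
Sat(A[start U ¬empty]) = {s3, s5, s7}
A[(start ∧ empty) U A[start U ¬empty]]: least fixpoint, start Z0 = Sat(A[start U ¬empty]) = {s3, s5, s7}, add states in Sat(start ∧ empty) with every successor in Z. Already a fixed point.
Sat(A[(start ∧ empty) U A[start U ¬empty]]) = {s3, s5, s7}
s3 ∈ Sat(A[(start ∧ empty) U A[start U ¬empty]]) = {s3, s5, s7}, so the formula holds at s3.

Yes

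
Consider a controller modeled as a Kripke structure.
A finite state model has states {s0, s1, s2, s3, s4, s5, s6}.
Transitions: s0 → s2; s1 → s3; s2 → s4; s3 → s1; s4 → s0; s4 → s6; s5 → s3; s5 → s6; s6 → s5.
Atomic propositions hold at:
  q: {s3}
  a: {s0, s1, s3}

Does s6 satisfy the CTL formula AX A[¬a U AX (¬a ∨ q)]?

Yes

Sat(¬a) = {s2, s4, s5, s6}
Sat(¬a ∨ q) = {s2, s3, s4, s5, s6}
Sat(AX (¬a ∨ q)) = {s : every successor in {s2, s3, s4, s5, s6}} = {s0, s1, s2, s5, s6}
A[¬a U AX (¬a ∨ q)]: least fixpoint, start Z0 = Sat(AX (¬a ∨ q)) = {s0, s1, s2, s5, s6}, add states in Sat(¬a) with every successor in Z. Z1 = {s0, s1, s2, s4, s5, s6}; fixed.
Sat(A[¬a U AX (¬a ∨ q)]) = {s0, s1, s2, s4, s5, s6}
Sat(AX A[¬a U AX (¬a ∨ q)]) = {s : every successor in {s0, s1, s2, s4, s5, s6}} = {s0, s2, s3, s4, s6}
s6 ∈ Sat(AX A[¬a U AX (¬a ∨ q)]) = {s0, s2, s3, s4, s6}, so the formula holds at s6.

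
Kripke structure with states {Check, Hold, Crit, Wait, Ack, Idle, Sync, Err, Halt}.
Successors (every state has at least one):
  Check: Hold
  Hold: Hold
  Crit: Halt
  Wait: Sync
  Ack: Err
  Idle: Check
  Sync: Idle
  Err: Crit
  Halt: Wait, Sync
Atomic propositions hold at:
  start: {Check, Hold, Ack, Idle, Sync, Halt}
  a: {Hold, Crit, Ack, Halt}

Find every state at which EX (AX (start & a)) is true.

Sat(start & a) = {Hold, Ack, Halt}
Sat(AX (start & a)) = {s : every successor in {Hold, Ack, Halt}} = {Check, Hold, Crit}
Sat(EX (AX (start & a))) = {s : some successor in {Check, Hold, Crit}} = {Check, Hold, Idle, Err}

{Check, Hold, Idle, Err}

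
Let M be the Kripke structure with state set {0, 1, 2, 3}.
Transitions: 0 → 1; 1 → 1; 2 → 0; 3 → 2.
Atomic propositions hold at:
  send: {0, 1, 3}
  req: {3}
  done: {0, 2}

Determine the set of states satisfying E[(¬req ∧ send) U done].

Sat(¬req) = {0, 1, 2}
Sat(¬req ∧ send) = {0, 1}
E[(¬req ∧ send) U done]: least fixpoint, start Z0 = Sat(done) = {0, 2}, add states in Sat(¬req ∧ send) with some successor in Z. Already a fixed point.
Sat(E[(¬req ∧ send) U done]) = {0, 2}

{0, 2}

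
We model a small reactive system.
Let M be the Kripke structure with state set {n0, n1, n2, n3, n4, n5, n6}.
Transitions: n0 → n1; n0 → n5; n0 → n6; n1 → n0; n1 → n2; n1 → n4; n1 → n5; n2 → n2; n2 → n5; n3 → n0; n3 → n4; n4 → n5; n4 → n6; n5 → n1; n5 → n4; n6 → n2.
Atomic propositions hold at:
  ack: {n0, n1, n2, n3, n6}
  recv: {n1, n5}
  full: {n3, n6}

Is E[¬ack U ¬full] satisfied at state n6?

No

Sat(¬ack) = {n4, n5}
Sat(¬full) = {n0, n1, n2, n4, n5}
E[¬ack U ¬full]: least fixpoint, start Z0 = Sat(¬full) = {n0, n1, n2, n4, n5}, add states in Sat(¬ack) with some successor in Z. Already a fixed point.
Sat(E[¬ack U ¬full]) = {n0, n1, n2, n4, n5}
n6 ∉ Sat(E[¬ack U ¬full]) = {n0, n1, n2, n4, n5}, so the formula does not hold at n6.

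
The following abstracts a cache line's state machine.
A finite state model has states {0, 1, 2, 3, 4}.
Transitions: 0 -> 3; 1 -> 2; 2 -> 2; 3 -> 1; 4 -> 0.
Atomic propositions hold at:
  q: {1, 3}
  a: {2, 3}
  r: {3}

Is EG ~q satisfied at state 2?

Yes

Sat(~q) = {0, 2, 4}
EG ~q: greatest fixpoint, start Z0 = {0, 2, 4}, keep only states in Sat with some successor in Z. Z1 = {2, 4}; Z2 = {2}; fixed.
Sat(EG ~q) = {2}
2 ∈ Sat(EG ~q) = {2}, so the formula holds at 2.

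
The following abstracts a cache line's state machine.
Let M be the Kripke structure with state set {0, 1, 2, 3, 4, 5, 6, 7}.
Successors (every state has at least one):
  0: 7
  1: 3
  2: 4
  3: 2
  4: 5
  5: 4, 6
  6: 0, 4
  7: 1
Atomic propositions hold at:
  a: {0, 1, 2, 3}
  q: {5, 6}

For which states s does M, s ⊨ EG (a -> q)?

Sat(a -> q) = {4, 5, 6, 7}
EG (a -> q): greatest fixpoint, start Z0 = {4, 5, 6, 7}, keep only states in Sat with some successor in Z. Z1 = {4, 5, 6}; fixed.
Sat(EG (a -> q)) = {4, 5, 6}

{4, 5, 6}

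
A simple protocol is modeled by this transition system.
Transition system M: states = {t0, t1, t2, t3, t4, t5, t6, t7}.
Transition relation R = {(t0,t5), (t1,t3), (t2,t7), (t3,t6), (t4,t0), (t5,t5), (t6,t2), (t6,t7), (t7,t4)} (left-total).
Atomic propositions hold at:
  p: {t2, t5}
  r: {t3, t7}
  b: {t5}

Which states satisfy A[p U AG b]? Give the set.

{t5}

AG b: greatest fixpoint, start Z0 = {t5}, keep only states in Sat with every successor in Z. Already a fixed point.
Sat(AG b) = {t5}
A[p U AG b]: least fixpoint, start Z0 = Sat(AG b) = {t5}, add states in Sat(p) with every successor in Z. Already a fixed point.
Sat(A[p U AG b]) = {t5}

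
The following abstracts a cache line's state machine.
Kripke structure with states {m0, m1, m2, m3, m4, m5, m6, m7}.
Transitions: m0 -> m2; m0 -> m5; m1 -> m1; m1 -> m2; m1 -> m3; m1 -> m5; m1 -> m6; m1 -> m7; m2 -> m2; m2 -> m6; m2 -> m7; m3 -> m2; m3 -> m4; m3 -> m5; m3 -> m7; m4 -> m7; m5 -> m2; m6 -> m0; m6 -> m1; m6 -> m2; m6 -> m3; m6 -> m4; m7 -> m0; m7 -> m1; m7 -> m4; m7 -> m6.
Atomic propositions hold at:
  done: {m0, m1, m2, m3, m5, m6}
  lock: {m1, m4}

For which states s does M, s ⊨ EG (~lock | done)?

{m0, m1, m2, m3, m5, m6, m7}

Sat(~lock) = {m0, m2, m3, m5, m6, m7}
Sat(~lock | done) = {m0, m1, m2, m3, m5, m6, m7}
EG (~lock | done): greatest fixpoint, start Z0 = {m0, m1, m2, m3, m5, m6, m7}, keep only states in Sat with some successor in Z. Already a fixed point.
Sat(EG (~lock | done)) = {m0, m1, m2, m3, m5, m6, m7}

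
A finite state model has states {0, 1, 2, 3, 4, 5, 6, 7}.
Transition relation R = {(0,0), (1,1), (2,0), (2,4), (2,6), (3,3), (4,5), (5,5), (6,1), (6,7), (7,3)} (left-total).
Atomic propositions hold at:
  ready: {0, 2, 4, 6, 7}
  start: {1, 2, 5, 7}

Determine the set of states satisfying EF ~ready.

Sat(~ready) = {1, 3, 5}
EF ~ready: least fixpoint, start Z0 = {1, 3, 5}, add states with some successor in Z. Z1 = {1, 3, 4, 5, 6, 7}; Z2 = {1, 2, 3, 4, 5, 6, 7}; fixed.
Sat(EF ~ready) = {1, 2, 3, 4, 5, 6, 7}

{1, 2, 3, 4, 5, 6, 7}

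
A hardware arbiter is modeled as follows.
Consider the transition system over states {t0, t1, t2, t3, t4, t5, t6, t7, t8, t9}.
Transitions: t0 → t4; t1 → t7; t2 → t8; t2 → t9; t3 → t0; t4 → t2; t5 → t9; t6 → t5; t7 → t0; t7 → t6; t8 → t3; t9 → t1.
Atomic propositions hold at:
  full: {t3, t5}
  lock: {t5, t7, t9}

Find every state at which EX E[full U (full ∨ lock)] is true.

{t1, t2, t5, t6, t8}

Sat(full ∨ lock) = {t3, t5, t7, t9}
E[full U (full ∨ lock)]: least fixpoint, start Z0 = Sat((full ∨ lock)) = {t3, t5, t7, t9}, add states in Sat(full) with some successor in Z. Already a fixed point.
Sat(E[full U (full ∨ lock)]) = {t3, t5, t7, t9}
Sat(EX E[full U (full ∨ lock)]) = {s : some successor in {t3, t5, t7, t9}} = {t1, t2, t5, t6, t8}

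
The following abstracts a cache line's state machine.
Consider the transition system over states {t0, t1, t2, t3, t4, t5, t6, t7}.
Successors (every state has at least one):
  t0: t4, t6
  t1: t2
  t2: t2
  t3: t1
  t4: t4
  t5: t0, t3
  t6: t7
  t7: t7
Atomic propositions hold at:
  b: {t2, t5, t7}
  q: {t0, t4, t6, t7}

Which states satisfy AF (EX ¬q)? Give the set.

Sat(¬q) = {t1, t2, t3, t5}
Sat(EX ¬q) = {s : some successor in {t1, t2, t3, t5}} = {t1, t2, t3, t5}
AF (EX ¬q): least fixpoint, start Z0 = {t1, t2, t3, t5}, add states with every successor in Z. Already a fixed point.
Sat(AF (EX ¬q)) = {t1, t2, t3, t5}

{t1, t2, t3, t5}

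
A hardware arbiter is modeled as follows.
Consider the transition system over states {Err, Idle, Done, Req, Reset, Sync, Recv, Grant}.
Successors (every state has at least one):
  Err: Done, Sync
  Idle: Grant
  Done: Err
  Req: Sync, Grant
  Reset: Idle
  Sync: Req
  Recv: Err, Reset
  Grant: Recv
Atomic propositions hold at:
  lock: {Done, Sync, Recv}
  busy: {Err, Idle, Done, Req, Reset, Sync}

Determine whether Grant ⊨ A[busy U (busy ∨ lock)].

Sat(busy ∨ lock) = {Err, Idle, Done, Req, Reset, Sync, Recv}
A[busy U (busy ∨ lock)]: least fixpoint, start Z0 = Sat((busy ∨ lock)) = {Err, Idle, Done, Req, Reset, Sync, Recv}, add states in Sat(busy) with every successor in Z. Already a fixed point.
Sat(A[busy U (busy ∨ lock)]) = {Err, Idle, Done, Req, Reset, Sync, Recv}
Grant ∉ Sat(A[busy U (busy ∨ lock)]) = {Err, Idle, Done, Req, Reset, Sync, Recv}, so the formula does not hold at Grant.

No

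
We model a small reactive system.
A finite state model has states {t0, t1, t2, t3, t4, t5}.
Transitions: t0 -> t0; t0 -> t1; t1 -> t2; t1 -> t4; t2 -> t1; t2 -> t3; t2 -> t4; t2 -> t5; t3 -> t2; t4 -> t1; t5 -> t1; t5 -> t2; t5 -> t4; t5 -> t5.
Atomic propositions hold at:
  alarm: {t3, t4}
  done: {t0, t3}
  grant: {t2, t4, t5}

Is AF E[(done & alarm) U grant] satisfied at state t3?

Sat(done & alarm) = {t3}
E[(done & alarm) U grant]: least fixpoint, start Z0 = Sat(grant) = {t2, t4, t5}, add states in Sat(done & alarm) with some successor in Z. Z1 = {t2, t3, t4, t5}; fixed.
Sat(E[(done & alarm) U grant]) = {t2, t3, t4, t5}
AF E[(done & alarm) U grant]: least fixpoint, start Z0 = {t2, t3, t4, t5}, add states with every successor in Z. Z1 = {t1, t2, t3, t4, t5}; fixed.
Sat(AF E[(done & alarm) U grant]) = {t1, t2, t3, t4, t5}
t3 ∈ Sat(AF E[(done & alarm) U grant]) = {t1, t2, t3, t4, t5}, so the formula holds at t3.

Yes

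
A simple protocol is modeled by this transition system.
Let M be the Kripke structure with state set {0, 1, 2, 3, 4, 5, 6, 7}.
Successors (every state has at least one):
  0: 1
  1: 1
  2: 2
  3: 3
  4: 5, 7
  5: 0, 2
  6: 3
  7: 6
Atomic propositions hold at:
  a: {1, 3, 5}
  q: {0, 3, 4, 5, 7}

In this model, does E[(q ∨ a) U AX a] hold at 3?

Sat(q ∨ a) = {0, 1, 3, 4, 5, 7}
Sat(AX a) = {s : every successor in {1, 3, 5}} = {0, 1, 3, 6}
E[(q ∨ a) U AX a]: least fixpoint, start Z0 = Sat(AX a) = {0, 1, 3, 6}, add states in Sat(q ∨ a) with some successor in Z. Z1 = {0, 1, 3, 5, 6, 7}; Z2 = {0, 1, 3, 4, 5, 6, 7}; fixed.
Sat(E[(q ∨ a) U AX a]) = {0, 1, 3, 4, 5, 6, 7}
3 ∈ Sat(E[(q ∨ a) U AX a]) = {0, 1, 3, 4, 5, 6, 7}, so the formula holds at 3.

Yes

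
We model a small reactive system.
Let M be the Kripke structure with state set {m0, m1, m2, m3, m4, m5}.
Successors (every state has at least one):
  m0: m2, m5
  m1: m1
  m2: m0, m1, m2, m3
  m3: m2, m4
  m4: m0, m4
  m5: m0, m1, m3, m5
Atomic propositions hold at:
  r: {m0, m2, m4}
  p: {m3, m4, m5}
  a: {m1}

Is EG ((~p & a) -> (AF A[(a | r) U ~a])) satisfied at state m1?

No

Sat(~p) = {m0, m1, m2}
Sat(~p & a) = {m1}
Sat(a | r) = {m0, m1, m2, m4}
Sat(~a) = {m0, m2, m3, m4, m5}
A[(a | r) U ~a]: least fixpoint, start Z0 = Sat(~a) = {m0, m2, m3, m4, m5}, add states in Sat(a | r) with every successor in Z. Already a fixed point.
Sat(A[(a | r) U ~a]) = {m0, m2, m3, m4, m5}
AF A[(a | r) U ~a]: least fixpoint, start Z0 = {m0, m2, m3, m4, m5}, add states with every successor in Z. Already a fixed point.
Sat(AF A[(a | r) U ~a]) = {m0, m2, m3, m4, m5}
Sat((~p & a) -> (AF A[(a | r) U ~a])) = {m0, m2, m3, m4, m5}
EG ((~p & a) -> (AF A[(a | r) U ~a])): greatest fixpoint, start Z0 = {m0, m2, m3, m4, m5}, keep only states in Sat with some successor in Z. Already a fixed point.
Sat(EG ((~p & a) -> (AF A[(a | r) U ~a]))) = {m0, m2, m3, m4, m5}
m1 ∉ Sat(EG ((~p & a) -> (AF A[(a | r) U ~a]))) = {m0, m2, m3, m4, m5}, so the formula does not hold at m1.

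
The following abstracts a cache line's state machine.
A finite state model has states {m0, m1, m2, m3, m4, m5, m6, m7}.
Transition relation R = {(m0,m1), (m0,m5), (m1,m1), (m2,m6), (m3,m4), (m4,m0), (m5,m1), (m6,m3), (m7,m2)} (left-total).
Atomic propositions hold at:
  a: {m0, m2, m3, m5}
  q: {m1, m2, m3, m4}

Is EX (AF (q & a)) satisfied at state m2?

Sat(q & a) = {m2, m3}
AF (q & a): least fixpoint, start Z0 = {m2, m3}, add states with every successor in Z. Z1 = {m2, m3, m6, m7}; fixed.
Sat(AF (q & a)) = {m2, m3, m6, m7}
Sat(EX (AF (q & a))) = {s : some successor in {m2, m3, m6, m7}} = {m2, m6, m7}
m2 ∈ Sat(EX (AF (q & a))) = {m2, m6, m7}, so the formula holds at m2.

Yes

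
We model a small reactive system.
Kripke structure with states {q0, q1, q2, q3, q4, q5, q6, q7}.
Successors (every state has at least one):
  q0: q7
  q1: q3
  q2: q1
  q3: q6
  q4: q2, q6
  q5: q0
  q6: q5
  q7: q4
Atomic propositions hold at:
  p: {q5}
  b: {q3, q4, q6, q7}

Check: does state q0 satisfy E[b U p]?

E[b U p]: least fixpoint, start Z0 = Sat(p) = {q5}, add states in Sat(b) with some successor in Z. Z1 = {q5, q6}; Z2 = {q3, q4, q5, q6}; Z3 = {q3, q4, q5, q6, q7}; fixed.
Sat(E[b U p]) = {q3, q4, q5, q6, q7}
q0 ∉ Sat(E[b U p]) = {q3, q4, q5, q6, q7}, so the formula does not hold at q0.

No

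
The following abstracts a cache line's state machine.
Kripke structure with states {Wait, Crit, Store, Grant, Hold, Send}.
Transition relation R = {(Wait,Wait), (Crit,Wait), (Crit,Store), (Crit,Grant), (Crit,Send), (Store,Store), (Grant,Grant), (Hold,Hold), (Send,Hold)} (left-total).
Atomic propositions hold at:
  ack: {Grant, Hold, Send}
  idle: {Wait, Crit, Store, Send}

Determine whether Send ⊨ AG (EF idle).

No

EF idle: least fixpoint, start Z0 = {Wait, Crit, Store, Send}, add states with some successor in Z. Already a fixed point.
Sat(EF idle) = {Wait, Crit, Store, Send}
AG (EF idle): greatest fixpoint, start Z0 = {Wait, Crit, Store, Send}, keep only states in Sat with every successor in Z. Z1 = {Wait, Store}; fixed.
Sat(AG (EF idle)) = {Wait, Store}
Send ∉ Sat(AG (EF idle)) = {Wait, Store}, so the formula does not hold at Send.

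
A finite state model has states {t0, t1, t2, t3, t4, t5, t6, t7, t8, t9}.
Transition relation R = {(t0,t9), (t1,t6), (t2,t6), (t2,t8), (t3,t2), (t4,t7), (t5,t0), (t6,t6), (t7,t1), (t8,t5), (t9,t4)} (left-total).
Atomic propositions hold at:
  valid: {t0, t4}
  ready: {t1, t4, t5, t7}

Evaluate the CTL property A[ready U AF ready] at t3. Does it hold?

No

AF ready: least fixpoint, start Z0 = {t1, t4, t5, t7}, add states with every successor in Z. Z1 = {t1, t4, t5, t7, t8, t9}; Z2 = {t0, t1, t4, t5, t7, t8, t9}; fixed.
Sat(AF ready) = {t0, t1, t4, t5, t7, t8, t9}
A[ready U AF ready]: least fixpoint, start Z0 = Sat(AF ready) = {t0, t1, t4, t5, t7, t8, t9}, add states in Sat(ready) with every successor in Z. Already a fixed point.
Sat(A[ready U AF ready]) = {t0, t1, t4, t5, t7, t8, t9}
t3 ∉ Sat(A[ready U AF ready]) = {t0, t1, t4, t5, t7, t8, t9}, so the formula does not hold at t3.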